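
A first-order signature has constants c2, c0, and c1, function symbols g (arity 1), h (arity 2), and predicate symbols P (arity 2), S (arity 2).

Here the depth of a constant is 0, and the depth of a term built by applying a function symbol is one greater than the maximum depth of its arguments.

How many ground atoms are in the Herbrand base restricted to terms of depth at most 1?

450

First count ground terms of depth ≤ 1.
Let N_k = |{terms of depth ≤ k}|. Then N_0 = 3 and N_k = 3 + N_{k-1} + N_{k-1}^2 for k ≥ 1 (one summand per function symbol, arity giving the exponent).
N_0 = 3
N_1 = 3 + 3 + 3^2 = 15
So |H| = 15.
Ground atoms are formed by filling each argument slot of a predicate with a term from H, so an r-ary predicate gives |H|^r atoms:
  P: 15^2 = 225;  S: 15^2 = 225
Total ground atoms: 225 + 225 = 450.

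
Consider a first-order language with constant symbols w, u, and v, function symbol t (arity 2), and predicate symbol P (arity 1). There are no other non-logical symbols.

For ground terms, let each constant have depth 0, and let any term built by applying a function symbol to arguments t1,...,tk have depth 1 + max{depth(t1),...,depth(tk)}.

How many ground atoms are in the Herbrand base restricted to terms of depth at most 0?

First count ground terms of depth ≤ 0.
If N_k denotes the number of depth-≤k ground terms, the 3 constants give N_0 = 3, and each function symbol of arity r contributes N_{k-1}^r new terms at level k: N_k = 3 + N_{k-1}^2.
N_0 = 3
Explicitly: w, u, v.
So |H| = 3.
A ground atom is a predicate applied to a tuple of terms from H, so the count is the sum over predicates of |H|^arity:
  P: 3
Total ground atoms: 3.

3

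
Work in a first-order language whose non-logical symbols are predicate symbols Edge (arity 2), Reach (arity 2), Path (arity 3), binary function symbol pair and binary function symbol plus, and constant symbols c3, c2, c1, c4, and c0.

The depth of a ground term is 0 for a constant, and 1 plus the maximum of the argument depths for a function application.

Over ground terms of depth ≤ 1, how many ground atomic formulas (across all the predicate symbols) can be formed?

172425

First count ground terms of depth ≤ 1.
Count level by level. With function symbols pair/2, plus/2, the terms of depth ≤ k are the 5 constants together with each function applied to depth-≤(k−1) tuples, so N_k = 5 + N_{k-1}^2 + N_{k-1}^2.
N_0 = 5
N_1 = 5 + 5^2 + 5^2 = 55
So |H| = 55.
Ground atoms are formed by filling each argument slot of a predicate with a term from H, so an r-ary predicate gives |H|^r atoms:
  Edge: 55^2 = 3025;  Reach: 55^2 = 3025;  Path: 55^3 = 166375
Total ground atoms: 3025 + 3025 + 166375 = 172425.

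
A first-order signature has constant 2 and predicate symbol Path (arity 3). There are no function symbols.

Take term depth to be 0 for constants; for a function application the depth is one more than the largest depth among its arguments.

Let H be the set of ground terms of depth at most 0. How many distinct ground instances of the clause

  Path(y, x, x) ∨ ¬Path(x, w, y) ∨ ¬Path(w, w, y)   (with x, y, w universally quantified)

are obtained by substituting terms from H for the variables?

Ground terms of depth ≤ 0:
  With no function symbols every ground term is a constant, so there is exactly 1 ground term at every depth bound.
  N_0 = 1
So there is exactly 1 ground term available for substitution.
There are 3 variables to instantiate (x, y, w), each occurring in at least one literal, so different choices give different ground instances.
Number of ground instances = 1^3 = 1.

1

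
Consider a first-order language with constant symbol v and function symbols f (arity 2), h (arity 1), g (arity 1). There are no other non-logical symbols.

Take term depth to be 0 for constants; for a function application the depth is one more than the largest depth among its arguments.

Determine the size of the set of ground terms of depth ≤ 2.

25

Let N_k count ground terms of depth at most k. Each non-constant term of depth ≤ k is some function symbol applied to depth-≤(k−1) arguments, giving N_k = 1 + N_{k-1}^2 + N_{k-1} + N_{k-1}.
N_0 = 1
N_1 = 1 + 1^2 + 1 + 1 = 4
N_2 = 1 + 4^2 + 4 + 4 = 25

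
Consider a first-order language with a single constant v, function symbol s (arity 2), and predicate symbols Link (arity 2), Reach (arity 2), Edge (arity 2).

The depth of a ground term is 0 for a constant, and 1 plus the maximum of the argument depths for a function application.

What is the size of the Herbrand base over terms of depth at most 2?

First count ground terms of depth ≤ 2.
Let N_k = |{terms of depth ≤ k}|. Then N_0 = 1 and N_k = 1 + N_{k-1}^2 for k ≥ 1 (one summand per function symbol, arity giving the exponent).
N_0 = 1
N_1 = 1 + 1^2 = 2
N_2 = 1 + 2^2 = 5
Explicitly: v, s(v, v), s(v, s(v, v)), s(s(v, v), v), s(s(v, v), s(v, v)).
So |H| = 5.
Ground atoms are formed by filling each argument slot of a predicate with a term from H, so an r-ary predicate gives |H|^r atoms:
  Link: 5^2 = 25;  Reach: 5^2 = 25;  Edge: 5^2 = 25
Total ground atoms: 25 + 25 + 25 = 75.

75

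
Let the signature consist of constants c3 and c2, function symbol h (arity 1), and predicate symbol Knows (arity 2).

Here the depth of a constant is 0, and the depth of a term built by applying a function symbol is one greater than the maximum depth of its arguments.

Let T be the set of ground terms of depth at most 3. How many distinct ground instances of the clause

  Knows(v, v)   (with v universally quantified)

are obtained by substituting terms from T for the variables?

8

Ground terms of depth ≤ 3:
  Let N_k count ground terms of depth at most k. Each non-constant term of depth ≤ k is some function symbol applied to depth-≤(k−1) arguments, giving N_k = 2 + N_{k-1}.
  N_0 = 2
  N_1 = 2 + 2 = 4
  N_2 = 2 + 4 = 6
  N_3 = 2 + 6 = 8
  Explicitly: c3, c2, h(c3), h(c2), h(h(c3)), h(h(c2)), h(h(h(c3))), h(h(h(c2))).
So there are 8 ground terms available for substitution.
The body mentions the single quantified variable v; since ground terms form a free algebra, no two substitutions collapse to the same formula.
Number of ground instances = 8.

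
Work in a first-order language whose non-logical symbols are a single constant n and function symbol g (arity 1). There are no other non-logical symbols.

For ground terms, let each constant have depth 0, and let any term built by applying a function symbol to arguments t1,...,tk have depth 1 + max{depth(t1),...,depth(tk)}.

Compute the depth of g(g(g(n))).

3

depth(g(n)) = 1 + depth(n) = 1 + 0 = 1
depth(g(g(n))) = 1 + depth(g(n)) = 1 + 1 = 2
depth(g(g(g(n)))) = 1 + depth(g(g(n))) = 1 + 2 = 3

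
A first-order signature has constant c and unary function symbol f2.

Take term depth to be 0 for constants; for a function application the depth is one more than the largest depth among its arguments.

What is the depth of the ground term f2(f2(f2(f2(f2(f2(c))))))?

depth(f2(c)) = 1 + depth(c) = 1 + 0 = 1
depth(f2(f2(c))) = 1 + depth(f2(c)) = 1 + 1 = 2
depth(f2(f2(f2(c)))) = 1 + depth(f2(f2(c))) = 1 + 2 = 3
depth(f2(f2(f2(f2(c))))) = 1 + depth(f2(f2(f2(c)))) = 1 + 3 = 4
depth(f2(f2(f2(f2(f2(c)))))) = 1 + depth(f2(f2(f2(f2(c))))) = 1 + 4 = 5
depth(f2(f2(f2(f2(f2(f2(c))))))) = 1 + depth(f2(f2(f2(f2(f2(c)))))) = 1 + 5 = 6

6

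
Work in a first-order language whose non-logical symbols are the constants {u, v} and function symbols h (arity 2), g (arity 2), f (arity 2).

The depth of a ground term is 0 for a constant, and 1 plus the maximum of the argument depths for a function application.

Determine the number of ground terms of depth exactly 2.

576

Count level by level. With function symbols h/2, g/2, f/2, the terms of depth ≤ k are the 2 constants together with each function applied to depth-≤(k−1) tuples, so N_k = 2 + N_{k-1}^2 + N_{k-1}^2 + N_{k-1}^2.
N_0 = 2
N_1 = 2 + 2^2 + 2^2 + 2^2 = 14
N_2 = 2 + 14^2 + 14^2 + 14^2 = 590
Terms of depth exactly 2: N_2 − N_1 = 590 − 14 = 576.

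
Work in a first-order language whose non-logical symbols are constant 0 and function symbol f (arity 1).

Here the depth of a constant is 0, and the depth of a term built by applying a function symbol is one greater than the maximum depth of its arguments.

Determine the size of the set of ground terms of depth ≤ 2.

Let N_k count ground terms of depth at most k. Each non-constant term of depth ≤ k is some function symbol applied to depth-≤(k−1) arguments, giving N_k = 1 + N_{k-1}.
N_0 = 1
N_1 = 1 + 1 = 2
N_2 = 1 + 2 = 3
Explicitly: 0, f(0), f(f(0)).

3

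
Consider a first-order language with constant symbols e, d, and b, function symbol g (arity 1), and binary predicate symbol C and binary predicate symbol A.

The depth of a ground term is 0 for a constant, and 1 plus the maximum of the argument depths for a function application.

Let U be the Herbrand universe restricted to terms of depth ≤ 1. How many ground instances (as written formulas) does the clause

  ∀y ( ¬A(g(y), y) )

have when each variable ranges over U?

6

Ground terms of depth ≤ 1:
  Count level by level. With function symbols g/1, the terms of depth ≤ k are the 3 constants together with each function applied to depth-≤(k−1) tuples, so N_k = 3 + N_{k-1}.
  N_0 = 3
  N_1 = 3 + 3 = 6
So there are 6 ground terms available for substitution.
The body mentions the single quantified variable y; since ground terms form a free algebra, no two substitutions collapse to the same formula.
Number of ground instances = 6.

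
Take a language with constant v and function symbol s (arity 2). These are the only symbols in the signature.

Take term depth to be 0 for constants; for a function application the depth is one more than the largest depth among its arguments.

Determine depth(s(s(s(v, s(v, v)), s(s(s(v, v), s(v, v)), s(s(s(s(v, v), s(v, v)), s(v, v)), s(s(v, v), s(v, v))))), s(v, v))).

7

depth(s(v, v)) = 1 + max(0, 0) = 1
depth(s(v, s(v, v))) = 1 + max(0, 1) = 2
depth(s(s(v, v), s(v, v))) = 1 + max(1, 1) = 2
depth(s(s(s(v, v), s(v, v)), s(v, v))) = 1 + max(2, 1) = 3
depth(s(s(s(s(v, v), s(v, v)), s(v, v)), s(s(v, v), s(v, v)))) = 1 + max(3, 2) = 4
depth(s(s(s(v, v), s(v, v)), s(s(s(s(v, v), s(v, v)), s(v, v)), s(s(v, v), s(v, v))))) = 1 + max(2, 4) = 5
depth(s(s(v, s(v, v)), s(s(s(v, v), s(v, v)), s(s(s(s(v, v), s(v, v)), s(v, v)), s(s(v, v), s(v, v)))))) = 1 + max(2, 5) = 6
depth(s(s(s(v, s(v, v)), s(s(s(v, v), s(v, v)), s(s(s(s(v, v), s(v, v)), s(v, v)), s(s(v, v), s(v, v))))), s(v, v))) = 1 + max(6, 1) = 7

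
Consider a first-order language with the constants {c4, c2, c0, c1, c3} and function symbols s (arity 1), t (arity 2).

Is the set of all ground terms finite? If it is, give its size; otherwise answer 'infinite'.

The signature has at least one function symbol (s, arity 1) and at least one constant (c4).
Iterating s gives infinitely many distinct ground terms: c4, s(c4), s(s(c4)), ...
So the Herbrand universe is infinite.

infinite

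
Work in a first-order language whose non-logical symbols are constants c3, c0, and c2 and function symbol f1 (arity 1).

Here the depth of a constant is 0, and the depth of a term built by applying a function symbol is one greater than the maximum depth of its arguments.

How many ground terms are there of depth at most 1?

6

Count level by level. With function symbols f1/1, the terms of depth ≤ k are the 3 constants together with each function applied to depth-≤(k−1) tuples, so N_k = 3 + N_{k-1}.
N_0 = 3
N_1 = 3 + 3 = 6
Explicitly: c3, c0, c2, f1(c3), f1(c0), f1(c2).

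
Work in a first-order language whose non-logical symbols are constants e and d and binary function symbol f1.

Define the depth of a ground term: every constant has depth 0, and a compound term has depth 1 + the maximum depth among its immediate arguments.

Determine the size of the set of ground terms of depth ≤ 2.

38

Write N_k for the number of ground terms of depth ≤ k. A term of depth ≤ k is either a constant or a function symbol applied to arguments of depth ≤ k−1, so N_k = 2 + N_{k-1}^2.
N_0 = 2
N_1 = 2 + 2^2 = 6
N_2 = 2 + 6^2 = 38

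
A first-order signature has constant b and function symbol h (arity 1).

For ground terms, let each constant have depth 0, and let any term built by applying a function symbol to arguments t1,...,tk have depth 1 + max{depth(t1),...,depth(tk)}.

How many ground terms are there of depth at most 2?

3

Count level by level. With function symbols h/1, the terms of depth ≤ k are the 1 constant together with each function applied to depth-≤(k−1) tuples, so N_k = 1 + N_{k-1}.
N_0 = 1
N_1 = 1 + 1 = 2
N_2 = 1 + 2 = 3
Explicitly: b, h(b), h(h(b)).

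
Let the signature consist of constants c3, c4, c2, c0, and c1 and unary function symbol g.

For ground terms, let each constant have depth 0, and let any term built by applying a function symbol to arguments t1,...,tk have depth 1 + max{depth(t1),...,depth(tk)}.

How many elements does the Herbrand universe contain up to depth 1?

10

Let N_k = |{terms of depth ≤ k}|. Then N_0 = 5 and N_k = 5 + N_{k-1} for k ≥ 1 (one summand per function symbol, arity giving the exponent).
N_0 = 5
N_1 = 5 + 5 = 10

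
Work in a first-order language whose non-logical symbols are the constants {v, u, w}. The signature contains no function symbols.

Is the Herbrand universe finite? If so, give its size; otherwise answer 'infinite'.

3

There are no function symbols, so every ground term is one of the 3 constants.
The Herbrand universe is {v, u, w}, which is finite with 3 elements.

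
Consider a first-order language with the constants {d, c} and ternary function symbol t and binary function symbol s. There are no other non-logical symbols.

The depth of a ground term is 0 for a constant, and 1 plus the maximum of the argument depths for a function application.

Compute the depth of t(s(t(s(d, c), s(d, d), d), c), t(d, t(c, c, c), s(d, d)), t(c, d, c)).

4

depth(s(d, c)) = 1 + max(0, 0) = 1
depth(s(d, d)) = 1 + max(0, 0) = 1
depth(t(s(d, c), s(d, d), d)) = 1 + max(1, 1, 0) = 2
depth(s(t(s(d, c), s(d, d), d), c)) = 1 + max(2, 0) = 3
depth(t(c, c, c)) = 1 + max(0, 0, 0) = 1
depth(t(d, t(c, c, c), s(d, d))) = 1 + max(0, 1, 1) = 2
depth(t(c, d, c)) = 1 + max(0, 0, 0) = 1
depth(t(s(t(s(d, c), s(d, d), d), c), t(d, t(c, c, c), s(d, d)), t(c, d, c))) = 1 + max(3, 2, 1) = 4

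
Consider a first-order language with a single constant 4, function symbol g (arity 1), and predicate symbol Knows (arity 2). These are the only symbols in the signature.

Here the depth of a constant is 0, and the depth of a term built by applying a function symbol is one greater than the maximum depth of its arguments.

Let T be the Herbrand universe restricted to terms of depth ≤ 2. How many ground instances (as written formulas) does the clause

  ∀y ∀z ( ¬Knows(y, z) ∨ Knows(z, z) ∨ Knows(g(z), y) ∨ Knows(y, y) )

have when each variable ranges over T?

9

Ground terms of depth ≤ 2:
  Count level by level. With function symbols g/1, the terms of depth ≤ k are the 1 constant together with each function applied to depth-≤(k−1) tuples, so N_k = 1 + N_{k-1}.
  N_0 = 1
  N_1 = 1 + 1 = 2
  N_2 = 1 + 2 = 3
So there are 3 ground terms available for substitution.
The body mentions every one of the 2 quantified variables; since ground terms form a free algebra, no two substitutions collapse to the same formula.
Number of ground instances = 3^2 = 9.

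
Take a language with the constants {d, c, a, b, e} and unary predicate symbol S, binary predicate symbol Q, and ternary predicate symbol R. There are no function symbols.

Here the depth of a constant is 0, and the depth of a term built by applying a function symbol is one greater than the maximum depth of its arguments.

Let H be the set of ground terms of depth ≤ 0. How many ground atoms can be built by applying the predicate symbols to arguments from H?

155

First count ground terms of depth ≤ 0.
With no function symbols every ground term is a constant, so there are exactly 5 ground terms at every depth bound.
N_0 = 5
So |H| = 5.
A ground atom is a predicate applied to a tuple of terms from H, so the count is the sum over predicates of |H|^arity:
  S: 5;  Q: 5^2 = 25;  R: 5^3 = 125
Total ground atoms: 5 + 25 + 125 = 155.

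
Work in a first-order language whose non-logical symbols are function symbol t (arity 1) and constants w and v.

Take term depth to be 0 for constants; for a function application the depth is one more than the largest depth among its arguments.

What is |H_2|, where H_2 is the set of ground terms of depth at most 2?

6

If N_k denotes the number of depth-≤k ground terms, the 2 constants give N_0 = 2, and each function symbol of arity r contributes N_{k-1}^r new terms at level k: N_k = 2 + N_{k-1}.
N_0 = 2
N_1 = 2 + 2 = 4
N_2 = 2 + 4 = 6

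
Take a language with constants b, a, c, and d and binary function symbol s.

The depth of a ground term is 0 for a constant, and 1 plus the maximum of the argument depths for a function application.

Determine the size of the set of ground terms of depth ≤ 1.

20

Let N_k count ground terms of depth at most k. Each non-constant term of depth ≤ k is some function symbol applied to depth-≤(k−1) arguments, giving N_k = 4 + N_{k-1}^2.
N_0 = 4
N_1 = 4 + 4^2 = 20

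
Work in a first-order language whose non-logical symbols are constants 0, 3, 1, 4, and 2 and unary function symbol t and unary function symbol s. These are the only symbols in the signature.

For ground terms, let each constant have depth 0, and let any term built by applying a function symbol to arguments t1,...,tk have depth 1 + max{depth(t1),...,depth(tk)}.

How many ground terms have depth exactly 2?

20

Count level by level. With function symbols t/1, s/1, the terms of depth ≤ k are the 5 constants together with each function applied to depth-≤(k−1) tuples, so N_k = 5 + N_{k-1} + N_{k-1}.
N_0 = 5
N_1 = 5 + 5 + 5 = 15
N_2 = 5 + 15 + 15 = 35
Terms of depth exactly 2: N_2 − N_1 = 35 − 15 = 20.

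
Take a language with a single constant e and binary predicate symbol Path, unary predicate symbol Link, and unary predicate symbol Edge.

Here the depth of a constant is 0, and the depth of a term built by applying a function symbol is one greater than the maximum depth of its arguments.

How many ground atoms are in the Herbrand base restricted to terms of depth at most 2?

3

First count ground terms of depth ≤ 2.
With no function symbols every ground term is a constant, so there is exactly 1 ground term at every depth bound.
N_0 = 1
N_1 = 1
N_2 = 1
Explicitly: e.
So |H| = 1.
Ground atoms are formed by filling each argument slot of a predicate with a term from H, so an r-ary predicate gives |H|^r atoms:
  Path: 1^2 = 1;  Link: 1;  Edge: 1
Total ground atoms: 1 + 1 + 1 = 3.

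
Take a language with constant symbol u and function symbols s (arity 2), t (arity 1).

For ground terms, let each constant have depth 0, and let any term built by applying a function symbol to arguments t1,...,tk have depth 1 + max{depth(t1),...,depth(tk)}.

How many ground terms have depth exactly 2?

Let N_k = |{terms of depth ≤ k}|. Then N_0 = 1 and N_k = 1 + N_{k-1}^2 + N_{k-1} for k ≥ 1 (one summand per function symbol, arity giving the exponent).
N_0 = 1
N_1 = 1 + 1^2 + 1 = 3
N_2 = 1 + 3^2 + 3 = 13
Terms of depth exactly 2: N_2 − N_1 = 13 − 3 = 10.

10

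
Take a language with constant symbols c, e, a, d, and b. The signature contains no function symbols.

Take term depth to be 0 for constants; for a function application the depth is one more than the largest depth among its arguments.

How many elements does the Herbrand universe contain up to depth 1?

With no function symbols every ground term is a constant, so there are exactly 5 ground terms at every depth bound.
N_0 = 5
N_1 = 5

5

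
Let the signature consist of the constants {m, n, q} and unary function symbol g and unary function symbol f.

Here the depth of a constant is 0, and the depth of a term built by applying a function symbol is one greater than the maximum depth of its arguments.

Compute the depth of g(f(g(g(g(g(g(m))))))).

7

depth(g(m)) = 1 + depth(m) = 1 + 0 = 1
depth(g(g(m))) = 1 + depth(g(m)) = 1 + 1 = 2
depth(g(g(g(m)))) = 1 + depth(g(g(m))) = 1 + 2 = 3
depth(g(g(g(g(m))))) = 1 + depth(g(g(g(m)))) = 1 + 3 = 4
depth(g(g(g(g(g(m)))))) = 1 + depth(g(g(g(g(m))))) = 1 + 4 = 5
depth(f(g(g(g(g(g(m))))))) = 1 + depth(g(g(g(g(g(m)))))) = 1 + 5 = 6
depth(g(f(g(g(g(g(g(m)))))))) = 1 + depth(f(g(g(g(g(g(m))))))) = 1 + 6 = 7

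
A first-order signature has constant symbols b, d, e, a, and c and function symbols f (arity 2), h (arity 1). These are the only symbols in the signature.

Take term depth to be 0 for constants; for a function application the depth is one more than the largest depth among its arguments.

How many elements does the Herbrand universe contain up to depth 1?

35

If N_k denotes the number of depth-≤k ground terms, the 5 constants give N_0 = 5, and each function symbol of arity r contributes N_{k-1}^r new terms at level k: N_k = 5 + N_{k-1}^2 + N_{k-1}.
N_0 = 5
N_1 = 5 + 5^2 + 5 = 35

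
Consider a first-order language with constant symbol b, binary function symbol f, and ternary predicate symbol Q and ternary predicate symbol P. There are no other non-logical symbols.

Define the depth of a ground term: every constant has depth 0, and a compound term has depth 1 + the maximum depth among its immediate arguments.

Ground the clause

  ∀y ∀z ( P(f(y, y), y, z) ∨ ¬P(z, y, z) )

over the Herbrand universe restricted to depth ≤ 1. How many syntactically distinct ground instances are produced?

4

Ground terms of depth ≤ 1:
  Let N_k = |{terms of depth ≤ k}|. Then N_0 = 1 and N_k = 1 + N_{k-1}^2 for k ≥ 1 (one summand per function symbol, arity giving the exponent).
  N_0 = 1
  N_1 = 1 + 1^2 = 2
  Explicitly: b, f(b, b).
So there are 2 ground terms available for substitution.
There are 2 variables to instantiate (y, z), each occurring in at least one literal, so different choices give different ground instances.
Number of ground instances = 2^2 = 4.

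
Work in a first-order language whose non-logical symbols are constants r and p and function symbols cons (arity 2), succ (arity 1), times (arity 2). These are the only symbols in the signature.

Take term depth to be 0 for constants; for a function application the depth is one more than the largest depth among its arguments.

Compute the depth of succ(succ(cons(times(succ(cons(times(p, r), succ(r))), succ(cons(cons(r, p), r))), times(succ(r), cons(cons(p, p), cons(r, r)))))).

7

depth(times(p, r)) = 1 + max(0, 0) = 1
depth(succ(r)) = 1 + depth(r) = 1 + 0 = 1
depth(cons(times(p, r), succ(r))) = 1 + max(1, 1) = 2
depth(succ(cons(times(p, r), succ(r)))) = 1 + depth(cons(times(p, r), succ(r))) = 1 + 2 = 3
depth(cons(r, p)) = 1 + max(0, 0) = 1
depth(cons(cons(r, p), r)) = 1 + max(1, 0) = 2
depth(succ(cons(cons(r, p), r))) = 1 + depth(cons(cons(r, p), r)) = 1 + 2 = 3
depth(times(succ(cons(times(p, r), succ(r))), succ(cons(cons(r, p), r)))) = 1 + max(3, 3) = 4
depth(cons(p, p)) = 1 + max(0, 0) = 1
depth(cons(r, r)) = 1 + max(0, 0) = 1
depth(cons(cons(p, p), cons(r, r))) = 1 + max(1, 1) = 2
depth(times(succ(r), cons(cons(p, p), cons(r, r)))) = 1 + max(1, 2) = 3
depth(cons(times(succ(cons(times(p, r), succ(r))), succ(cons(cons(r, p), r))), times(succ(r), cons(cons(p, p), cons(r, r))))) = 1 + max(4, 3) = 5
depth(succ(cons(times(succ(cons(times(p, r), succ(r))), succ(cons(cons(r, p), r))), times(succ(r), cons(cons(p, p), cons(r, r)))))) = 1 + depth(cons(times(succ(cons(times(p, r), succ(r))), succ(cons(cons(r, p), r))), times(succ(r), cons(cons(p, p), cons(r, r))))) = 1 + 5 = 6
depth(succ(succ(cons(times(succ(cons(times(p, r), succ(r))), succ(cons(cons(r, p), r))), times(succ(r), cons(cons(p, p), cons(r, r))))))) = 1 + depth(succ(cons(times(succ(cons(times(p, r), succ(r))), succ(cons(cons(r, p), r))), times(succ(r), cons(cons(p, p), cons(r, r)))))) = 1 + 6 = 7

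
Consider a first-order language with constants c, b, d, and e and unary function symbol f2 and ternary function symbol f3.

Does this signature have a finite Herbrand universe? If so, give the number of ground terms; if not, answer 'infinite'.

The signature has at least one function symbol (f2, arity 1) and at least one constant (c).
Iterating f2 gives infinitely many distinct ground terms: c, f2(c), f2(f2(c)), ...
So the Herbrand universe is infinite.

infinite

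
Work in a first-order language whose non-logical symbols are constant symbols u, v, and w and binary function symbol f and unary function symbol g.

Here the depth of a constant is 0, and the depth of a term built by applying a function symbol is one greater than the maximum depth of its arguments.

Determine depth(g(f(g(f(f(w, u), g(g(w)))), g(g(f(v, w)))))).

6

depth(f(w, u)) = 1 + max(0, 0) = 1
depth(g(w)) = 1 + depth(w) = 1 + 0 = 1
depth(g(g(w))) = 1 + depth(g(w)) = 1 + 1 = 2
depth(f(f(w, u), g(g(w)))) = 1 + max(1, 2) = 3
depth(g(f(f(w, u), g(g(w))))) = 1 + depth(f(f(w, u), g(g(w)))) = 1 + 3 = 4
depth(f(v, w)) = 1 + max(0, 0) = 1
depth(g(f(v, w))) = 1 + depth(f(v, w)) = 1 + 1 = 2
depth(g(g(f(v, w)))) = 1 + depth(g(f(v, w))) = 1 + 2 = 3
depth(f(g(f(f(w, u), g(g(w)))), g(g(f(v, w))))) = 1 + max(4, 3) = 5
depth(g(f(g(f(f(w, u), g(g(w)))), g(g(f(v, w)))))) = 1 + depth(f(g(f(f(w, u), g(g(w)))), g(g(f(v, w))))) = 1 + 5 = 6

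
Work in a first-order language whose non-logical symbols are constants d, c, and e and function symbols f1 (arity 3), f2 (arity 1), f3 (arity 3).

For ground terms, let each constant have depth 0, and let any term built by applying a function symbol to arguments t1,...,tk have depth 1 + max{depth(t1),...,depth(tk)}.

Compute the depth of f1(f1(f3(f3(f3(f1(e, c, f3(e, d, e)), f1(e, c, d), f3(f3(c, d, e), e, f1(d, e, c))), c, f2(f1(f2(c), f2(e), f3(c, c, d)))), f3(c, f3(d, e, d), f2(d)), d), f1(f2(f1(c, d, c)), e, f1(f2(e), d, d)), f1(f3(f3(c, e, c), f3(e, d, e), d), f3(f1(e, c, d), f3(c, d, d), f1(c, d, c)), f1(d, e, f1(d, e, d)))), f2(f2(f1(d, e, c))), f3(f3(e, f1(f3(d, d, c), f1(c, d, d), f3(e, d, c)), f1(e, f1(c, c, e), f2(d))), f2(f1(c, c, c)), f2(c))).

7

depth(f3(e, d, e)) = 1 + max(0, 0, 0) = 1
depth(f1(e, c, f3(e, d, e))) = 1 + max(0, 0, 1) = 2
depth(f1(e, c, d)) = 1 + max(0, 0, 0) = 1
depth(f3(c, d, e)) = 1 + max(0, 0, 0) = 1
depth(f1(d, e, c)) = 1 + max(0, 0, 0) = 1
depth(f3(f3(c, d, e), e, f1(d, e, c))) = 1 + max(1, 0, 1) = 2
depth(f3(f1(e, c, f3(e, d, e)), f1(e, c, d), f3(f3(c, d, e), e, f1(d, e, c)))) = 1 + max(2, 1, 2) = 3
depth(f2(c)) = 1 + depth(c) = 1 + 0 = 1
depth(f2(e)) = 1 + depth(e) = 1 + 0 = 1
depth(f3(c, c, d)) = 1 + max(0, 0, 0) = 1
depth(f1(f2(c), f2(e), f3(c, c, d))) = 1 + max(1, 1, 1) = 2
depth(f2(f1(f2(c), f2(e), f3(c, c, d)))) = 1 + depth(f1(f2(c), f2(e), f3(c, c, d))) = 1 + 2 = 3
depth(f3(f3(f1(e, c, f3(e, d, e)), f1(e, c, d), f3(f3(c, d, e), e, f1(d, e, c))), c, f2(f1(f2(c), f2(e), f3(c, c, d))))) = 1 + max(3, 0, 3) = 4
depth(f3(d, e, d)) = 1 + max(0, 0, 0) = 1
depth(f2(d)) = 1 + depth(d) = 1 + 0 = 1
depth(f3(c, f3(d, e, d), f2(d))) = 1 + max(0, 1, 1) = 2
depth(f3(f3(f3(f1(e, c, f3(e, d, e)), f1(e, c, d), f3(f3(c, d, e), e, f1(d, e, c))), c, f2(f1(f2(c), f2(e), f3(c, c, d)))), f3(c, f3(d, e, d), f2(d)), d)) = 1 + max(4, 2, 0) = 5
depth(f1(c, d, c)) = 1 + max(0, 0, 0) = 1
depth(f2(f1(c, d, c))) = 1 + depth(f1(c, d, c)) = 1 + 1 = 2
depth(f1(f2(e), d, d)) = 1 + max(1, 0, 0) = 2
depth(f1(f2(f1(c, d, c)), e, f1(f2(e), d, d))) = 1 + max(2, 0, 2) = 3
depth(f3(c, e, c)) = 1 + max(0, 0, 0) = 1
depth(f3(f3(c, e, c), f3(e, d, e), d)) = 1 + max(1, 1, 0) = 2
depth(f3(c, d, d)) = 1 + max(0, 0, 0) = 1
depth(f3(f1(e, c, d), f3(c, d, d), f1(c, d, c))) = 1 + max(1, 1, 1) = 2
depth(f1(d, e, d)) = 1 + max(0, 0, 0) = 1
depth(f1(d, e, f1(d, e, d))) = 1 + max(0, 0, 1) = 2
depth(f1(f3(f3(c, e, c), f3(e, d, e), d), f3(f1(e, c, d), f3(c, d, d), f1(c, d, c)), f1(d, e, f1(d, e, d)))) = 1 + max(2, 2, 2) = 3
depth(f1(f3(f3(f3(f1(e, c, f3(e, d, e)), f1(e, c, d), f3(f3(c, d, e), e, f1(d, e, c))), c, f2(f1(f2(c), f2(e), f3(c, c, d)))), f3(c, f3(d, e, d), f2(d)), d), f1(f2(f1(c, d, c)), e, f1(f2(e), d, d)), f1(f3(f3(c, e, c), f3(e, d, e), d), f3(f1(e, c, d), f3(c, d, d), f1(c, d, c)), f1(d, e, f1(d, e, d))))) = 1 + max(5, 3, 3) = 6
depth(f2(f1(d, e, c))) = 1 + depth(f1(d, e, c)) = 1 + 1 = 2
depth(f2(f2(f1(d, e, c)))) = 1 + depth(f2(f1(d, e, c))) = 1 + 2 = 3
depth(f3(d, d, c)) = 1 + max(0, 0, 0) = 1
depth(f1(c, d, d)) = 1 + max(0, 0, 0) = 1
depth(f3(e, d, c)) = 1 + max(0, 0, 0) = 1
depth(f1(f3(d, d, c), f1(c, d, d), f3(e, d, c))) = 1 + max(1, 1, 1) = 2
depth(f1(c, c, e)) = 1 + max(0, 0, 0) = 1
depth(f1(e, f1(c, c, e), f2(d))) = 1 + max(0, 1, 1) = 2
depth(f3(e, f1(f3(d, d, c), f1(c, d, d), f3(e, d, c)), f1(e, f1(c, c, e), f2(d)))) = 1 + max(0, 2, 2) = 3
depth(f1(c, c, c)) = 1 + max(0, 0, 0) = 1
depth(f2(f1(c, c, c))) = 1 + depth(f1(c, c, c)) = 1 + 1 = 2
depth(f3(f3(e, f1(f3(d, d, c), f1(c, d, d), f3(e, d, c)), f1(e, f1(c, c, e), f2(d))), f2(f1(c, c, c)), f2(c))) = 1 + max(3, 2, 1) = 4
depth(f1(f1(f3(f3(f3(f1(e, c, f3(e, d, e)), f1(e, c, d), f3(f3(c, d, e), e, f1(d, e, c))), c, f2(f1(f2(c), f2(e), f3(c, c, d)))), f3(c, f3(d, e, d), f2(d)), d), f1(f2(f1(c, d, c)), e, f1(f2(e), d, d)), f1(f3(f3(c, e, c), f3(e, d, e), d), f3(f1(e, c, d), f3(c, d, d), f1(c, d, c)), f1(d, e, f1(d, e, d)))), f2(f2(f1(d, e, c))), f3(f3(e, f1(f3(d, d, c), f1(c, d, d), f3(e, d, c)), f1(e, f1(c, c, e), f2(d))), f2(f1(c, c, c)), f2(c)))) = 1 + max(6, 3, 4) = 7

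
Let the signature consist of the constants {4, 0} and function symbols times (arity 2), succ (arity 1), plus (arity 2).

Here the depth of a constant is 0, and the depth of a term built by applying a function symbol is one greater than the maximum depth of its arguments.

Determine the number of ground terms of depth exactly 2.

If N_k denotes the number of depth-≤k ground terms, the 2 constants give N_0 = 2, and each function symbol of arity r contributes N_{k-1}^r new terms at level k: N_k = 2 + N_{k-1}^2 + N_{k-1} + N_{k-1}^2.
N_0 = 2
N_1 = 2 + 2^2 + 2 + 2^2 = 12
N_2 = 2 + 12^2 + 12 + 12^2 = 302
Terms of depth exactly 2: N_2 − N_1 = 302 − 12 = 290.

290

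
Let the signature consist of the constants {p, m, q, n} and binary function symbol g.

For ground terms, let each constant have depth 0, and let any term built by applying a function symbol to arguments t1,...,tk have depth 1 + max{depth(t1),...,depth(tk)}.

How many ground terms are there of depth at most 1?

20

Write N_k for the number of ground terms of depth ≤ k. A term of depth ≤ k is either a constant or a function symbol applied to arguments of depth ≤ k−1, so N_k = 4 + N_{k-1}^2.
N_0 = 4
N_1 = 4 + 4^2 = 20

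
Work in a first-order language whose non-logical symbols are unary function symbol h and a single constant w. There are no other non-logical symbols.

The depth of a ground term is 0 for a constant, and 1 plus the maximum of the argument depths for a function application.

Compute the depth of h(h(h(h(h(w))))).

depth(h(w)) = 1 + depth(w) = 1 + 0 = 1
depth(h(h(w))) = 1 + depth(h(w)) = 1 + 1 = 2
depth(h(h(h(w)))) = 1 + depth(h(h(w))) = 1 + 2 = 3
depth(h(h(h(h(w))))) = 1 + depth(h(h(h(w)))) = 1 + 3 = 4
depth(h(h(h(h(h(w)))))) = 1 + depth(h(h(h(h(w))))) = 1 + 4 = 5

5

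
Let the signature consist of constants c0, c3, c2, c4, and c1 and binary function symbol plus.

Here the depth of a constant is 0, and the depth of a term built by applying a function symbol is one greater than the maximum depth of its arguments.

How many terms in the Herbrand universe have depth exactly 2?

Count level by level. With function symbols plus/2, the terms of depth ≤ k are the 5 constants together with each function applied to depth-≤(k−1) tuples, so N_k = 5 + N_{k-1}^2.
N_0 = 5
N_1 = 5 + 5^2 = 30
N_2 = 5 + 30^2 = 905
Terms of depth exactly 2: N_2 − N_1 = 905 − 30 = 875.

875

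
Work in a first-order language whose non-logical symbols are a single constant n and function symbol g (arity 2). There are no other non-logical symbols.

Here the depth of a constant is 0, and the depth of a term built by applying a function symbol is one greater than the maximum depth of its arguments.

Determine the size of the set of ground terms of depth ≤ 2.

5

Write N_k for the number of ground terms of depth ≤ k. A term of depth ≤ k is either a constant or a function symbol applied to arguments of depth ≤ k−1, so N_k = 1 + N_{k-1}^2.
N_0 = 1
N_1 = 1 + 1^2 = 2
N_2 = 1 + 2^2 = 5
Explicitly: n, g(n, n), g(n, g(n, n)), g(g(n, n), n), g(g(n, n), g(n, n)).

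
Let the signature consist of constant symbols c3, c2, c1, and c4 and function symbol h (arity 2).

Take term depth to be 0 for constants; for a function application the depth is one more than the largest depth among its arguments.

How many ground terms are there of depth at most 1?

20

Let N_k = |{terms of depth ≤ k}|. Then N_0 = 4 and N_k = 4 + N_{k-1}^2 for k ≥ 1 (one summand per function symbol, arity giving the exponent).
N_0 = 4
N_1 = 4 + 4^2 = 20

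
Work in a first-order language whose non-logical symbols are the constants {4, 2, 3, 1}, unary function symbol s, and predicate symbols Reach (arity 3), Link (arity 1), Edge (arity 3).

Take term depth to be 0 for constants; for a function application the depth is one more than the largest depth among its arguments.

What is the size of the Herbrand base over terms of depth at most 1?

1032

First count ground terms of depth ≤ 1.
Let N_k = |{terms of depth ≤ k}|. Then N_0 = 4 and N_k = 4 + N_{k-1} for k ≥ 1 (one summand per function symbol, arity giving the exponent).
N_0 = 4
N_1 = 4 + 4 = 8
So |H| = 8.
Ground atoms are formed by filling each argument slot of a predicate with a term from H, so an r-ary predicate gives |H|^r atoms:
  Reach: 8^3 = 512;  Link: 8;  Edge: 8^3 = 512
Total ground atoms: 512 + 8 + 512 = 1032.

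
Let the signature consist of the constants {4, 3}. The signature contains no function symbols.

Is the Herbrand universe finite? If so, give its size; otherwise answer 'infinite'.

2

There are no function symbols, so every ground term is one of the 2 constants.
The Herbrand universe is {4, 3}, which is finite with 2 elements.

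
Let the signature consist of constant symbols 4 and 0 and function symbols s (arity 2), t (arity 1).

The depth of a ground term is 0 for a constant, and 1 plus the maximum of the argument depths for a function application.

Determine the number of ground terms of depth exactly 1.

6

Let N_k = |{terms of depth ≤ k}|. Then N_0 = 2 and N_k = 2 + N_{k-1}^2 + N_{k-1} for k ≥ 1 (one summand per function symbol, arity giving the exponent).
N_0 = 2
N_1 = 2 + 2^2 + 2 = 8
Terms of depth exactly 1: N_1 − N_0 = 8 − 2 = 6.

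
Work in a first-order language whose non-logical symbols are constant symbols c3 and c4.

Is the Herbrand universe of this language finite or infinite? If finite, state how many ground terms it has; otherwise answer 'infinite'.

2

There are no function symbols, so every ground term is one of the 2 constants.
The Herbrand universe is {c3, c4}, which is finite with 2 elements.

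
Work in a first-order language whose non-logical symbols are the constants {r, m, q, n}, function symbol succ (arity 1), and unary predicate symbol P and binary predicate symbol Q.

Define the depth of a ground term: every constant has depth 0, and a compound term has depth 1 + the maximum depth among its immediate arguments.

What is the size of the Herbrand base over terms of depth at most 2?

156

First count ground terms of depth ≤ 2.
Let N_k count ground terms of depth at most k. Each non-constant term of depth ≤ k is some function symbol applied to depth-≤(k−1) arguments, giving N_k = 4 + N_{k-1}.
N_0 = 4
N_1 = 4 + 4 = 8
N_2 = 4 + 8 = 12
Explicitly: r, m, q, n, succ(r), succ(m), succ(q), succ(n), succ(succ(r)), succ(succ(m)), succ(succ(q)), succ(succ(n)).
So |H| = 12.
For each predicate symbol, the number of ground atoms is |H| raised to its arity; summing:
  P: 12;  Q: 12^2 = 144
Total ground atoms: 12 + 144 = 156.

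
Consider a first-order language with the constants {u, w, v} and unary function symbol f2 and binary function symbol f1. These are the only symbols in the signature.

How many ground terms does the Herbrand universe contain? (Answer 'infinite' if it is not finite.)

infinite

The signature has at least one function symbol (f2, arity 1) and at least one constant (u).
Iterating f2 gives infinitely many distinct ground terms: u, f2(u), f2(f2(u)), ...
So the Herbrand universe is infinite.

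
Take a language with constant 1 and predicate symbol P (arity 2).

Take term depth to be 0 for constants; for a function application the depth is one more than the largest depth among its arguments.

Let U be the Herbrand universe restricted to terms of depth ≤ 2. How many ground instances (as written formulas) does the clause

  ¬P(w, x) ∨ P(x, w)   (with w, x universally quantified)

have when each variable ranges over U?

1

Ground terms of depth ≤ 2:
  With no function symbols every ground term is a constant, so there is exactly 1 ground term at every depth bound.
  N_0 = 1
  N_1 = 1
  N_2 = 1
So there is exactly 1 ground term available for substitution.
The body mentions every one of the 2 quantified variables; since ground terms form a free algebra, no two substitutions collapse to the same formula.
Number of ground instances = 1^2 = 1.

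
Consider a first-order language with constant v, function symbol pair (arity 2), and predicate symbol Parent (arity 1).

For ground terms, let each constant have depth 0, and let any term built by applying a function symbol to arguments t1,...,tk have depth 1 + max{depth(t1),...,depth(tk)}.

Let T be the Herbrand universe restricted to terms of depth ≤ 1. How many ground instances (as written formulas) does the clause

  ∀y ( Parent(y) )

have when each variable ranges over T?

2

Ground terms of depth ≤ 1:
  If N_k denotes the number of depth-≤k ground terms, the 1 constant gives N_0 = 1, and each function symbol of arity r contributes N_{k-1}^r new terms at level k: N_k = 1 + N_{k-1}^2.
  N_0 = 1
  N_1 = 1 + 1^2 = 2
  Explicitly: v, pair(v, v).
So there are 2 ground terms available for substitution.
The clause has 1 distinct variable (y), which appears in the body. In the free term algebra distinct substitutions yield syntactically distinct ground instances.
Number of ground instances = 2.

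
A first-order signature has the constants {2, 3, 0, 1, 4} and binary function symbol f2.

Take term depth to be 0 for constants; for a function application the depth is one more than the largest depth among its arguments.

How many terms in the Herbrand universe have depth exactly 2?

875

Let N_k = |{terms of depth ≤ k}|. Then N_0 = 5 and N_k = 5 + N_{k-1}^2 for k ≥ 1 (one summand per function symbol, arity giving the exponent).
N_0 = 5
N_1 = 5 + 5^2 = 30
N_2 = 5 + 30^2 = 905
Terms of depth exactly 2: N_2 − N_1 = 905 − 30 = 875.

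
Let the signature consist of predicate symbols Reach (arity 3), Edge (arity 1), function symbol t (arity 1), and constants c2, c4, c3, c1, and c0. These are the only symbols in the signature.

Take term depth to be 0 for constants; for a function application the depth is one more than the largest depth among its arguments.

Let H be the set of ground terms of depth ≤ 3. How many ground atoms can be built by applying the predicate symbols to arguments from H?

First count ground terms of depth ≤ 3.
If N_k denotes the number of depth-≤k ground terms, the 5 constants give N_0 = 5, and each function symbol of arity r contributes N_{k-1}^r new terms at level k: N_k = 5 + N_{k-1}.
N_0 = 5
N_1 = 5 + 5 = 10
N_2 = 5 + 10 = 15
N_3 = 5 + 15 = 20
So |H| = 20.
Ground atoms are formed by filling each argument slot of a predicate with a term from H, so an r-ary predicate gives |H|^r atoms:
  Reach: 20^3 = 8000;  Edge: 20
Total ground atoms: 8000 + 20 = 8020.

8020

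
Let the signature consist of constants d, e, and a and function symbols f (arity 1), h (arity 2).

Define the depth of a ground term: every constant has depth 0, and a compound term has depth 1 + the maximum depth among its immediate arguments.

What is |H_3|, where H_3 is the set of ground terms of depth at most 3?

59295

Let N_k count ground terms of depth at most k. Each non-constant term of depth ≤ k is some function symbol applied to depth-≤(k−1) arguments, giving N_k = 3 + N_{k-1} + N_{k-1}^2.
N_0 = 3
N_1 = 3 + 3 + 3^2 = 15
N_2 = 3 + 15 + 15^2 = 243
N_3 = 3 + 243 + 243^2 = 59295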